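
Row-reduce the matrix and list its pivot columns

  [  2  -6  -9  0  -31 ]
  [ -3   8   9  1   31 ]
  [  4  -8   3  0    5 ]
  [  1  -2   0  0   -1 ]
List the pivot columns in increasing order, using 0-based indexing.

0, 1, 2, 3

Multiply R1 by 1/2.
  [  1  -3  -9/2  0  -31/2 ]
  [ -3   8     9  1     31 ]
  [  4  -8     3  0      5 ]
  [  1  -2     0  0     -1 ]
Add 3 times R1 to R2.
  [ 1  -3  -9/2  0  -31/2 ]
  [ 0  -1  -9/2  1  -31/2 ]
  [ 4  -8     3  0      5 ]
  [ 1  -2     0  0     -1 ]
Subtract 4 times R1 from R3.
  [ 1  -3  -9/2  0  -31/2 ]
  [ 0  -1  -9/2  1  -31/2 ]
  [ 0   4    21  0     67 ]
  [ 1  -2     0  0     -1 ]
Subtract R1 from R4.
  [ 1  -3  -9/2  0  -31/2 ]
  [ 0  -1  -9/2  1  -31/2 ]
  [ 0   4    21  0     67 ]
  [ 0   1   9/2  0   29/2 ]
Multiply R2 by -1.
  [ 1  -3  -9/2   0  -31/2 ]
  [ 0   1   9/2  -1   31/2 ]
  [ 0   4    21   0     67 ]
  [ 0   1   9/2   0   29/2 ]
Subtract 4 times R2 from R3.
  [ 1  -3  -9/2   0  -31/2 ]
  [ 0   1   9/2  -1   31/2 ]
  [ 0   0     3   4      5 ]
  [ 0   1   9/2   0   29/2 ]
Subtract R2 from R4.
  [ 1  -3  -9/2   0  -31/2 ]
  [ 0   1   9/2  -1   31/2 ]
  [ 0   0     3   4      5 ]
  [ 0   0     0   1     -1 ]
Multiply R3 by 1/3.
  [ 1  -3  -9/2    0  -31/2 ]
  [ 0   1   9/2   -1   31/2 ]
  [ 0   0     1  4/3    5/3 ]
  [ 0   0     0    1     -1 ]
Subtract 4/3 times R4 from R3.
  [ 1  -3  -9/2   0  -31/2 ]
  [ 0   1   9/2  -1   31/2 ]
  [ 0   0     1   0      3 ]
  [ 0   0     0   1     -1 ]
Add R4 to R2.
  [ 1  -3  -9/2  0  -31/2 ]
  [ 0   1   9/2  0   29/2 ]
  [ 0   0     1  0      3 ]
  [ 0   0     0  1     -1 ]
Subtract 9/2 times R3 from R2.
  [ 1  -3  -9/2  0  -31/2 ]
  [ 0   1     0  0      1 ]
  [ 0   0     1  0      3 ]
  [ 0   0     0  1     -1 ]
Add 9/2 times R3 to R1.
  [ 1  -3  0  0  -2 ]
  [ 0   1  0  0   1 ]
  [ 0   0  1  0   3 ]
  [ 0   0  0  1  -1 ]
Add 3 times R2 to R1.
  [ 1  0  0  0   1 ]
  [ 0  1  0  0   1 ]
  [ 0  0  1  0   3 ]
  [ 0  0  0  1  -1 ]
Pivot columns are the columns containing a leading 1.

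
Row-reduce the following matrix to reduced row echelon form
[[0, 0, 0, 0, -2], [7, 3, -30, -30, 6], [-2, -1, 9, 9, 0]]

[[1, 0, -3, -3, 0], [0, 1, -3, -3, 0], [0, 0, 0, 0, 1]]

Swap R1 and R2.
  [  7   3  -30  -30   6 ]
  [  0   0    0    0  -2 ]
  [ -2  -1    9    9   0 ]
Multiply R1 by 1/7.
  [  1  3/7  -30/7  -30/7  6/7 ]
  [  0    0      0      0   -2 ]
  [ -2   -1      9      9    0 ]
Add 2 times R1 to R3.
  [ 1   3/7  -30/7  -30/7   6/7 ]
  [ 0     0      0      0    -2 ]
  [ 0  -1/7    3/7    3/7  12/7 ]
Swap R2 and R3.
  [ 1   3/7  -30/7  -30/7   6/7 ]
  [ 0  -1/7    3/7    3/7  12/7 ]
  [ 0     0      0      0    -2 ]
Multiply R2 by -7.
  [ 1  3/7  -30/7  -30/7  6/7 ]
  [ 0    1     -3     -3  -12 ]
  [ 0    0      0      0   -2 ]
Multiply R3 by -1/2.
  [ 1  3/7  -30/7  -30/7  6/7 ]
  [ 0    1     -3     -3  -12 ]
  [ 0    0      0      0    1 ]
Add 12 times R3 to R2.
  [ 1  3/7  -30/7  -30/7  6/7 ]
  [ 0    1     -3     -3    0 ]
  [ 0    0      0      0    1 ]
Subtract 6/7 times R3 from R1.
  [ 1  3/7  -30/7  -30/7  0 ]
  [ 0    1     -3     -3  0 ]
  [ 0    0      0      0  1 ]
Subtract 3/7 times R2 from R1.
  [ 1  0  -3  -3  0 ]
  [ 0  1  -3  -3  0 ]
  [ 0  0   0   0  1 ]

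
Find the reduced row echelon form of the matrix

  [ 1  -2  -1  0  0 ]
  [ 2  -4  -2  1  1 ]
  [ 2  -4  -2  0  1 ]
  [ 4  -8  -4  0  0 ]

[[1, -2, -1, 0, 0], [0, 0, 0, 1, 0], [0, 0, 0, 0, 1], [0, 0, 0, 0, 0]]

R2 ← R2 − 2·R1
  [ 1  -2  -1  0  0 ]
  [ 0   0   0  1  1 ]
  [ 2  -4  -2  0  1 ]
  [ 4  -8  -4  0  0 ]
R3 ← R3 − 2·R1
  [ 1  -2  -1  0  0 ]
  [ 0   0   0  1  1 ]
  [ 0   0   0  0  1 ]
  [ 4  -8  -4  0  0 ]
R4 ← R4 − 4·R1
  [ 1  -2  -1  0  0 ]
  [ 0   0   0  1  1 ]
  [ 0   0   0  0  1 ]
  [ 0   0   0  0  0 ]
R2 ← R2 − R3
  [ 1  -2  -1  0  0 ]
  [ 0   0   0  1  0 ]
  [ 0   0   0  0  1 ]
  [ 0   0   0  0  0 ]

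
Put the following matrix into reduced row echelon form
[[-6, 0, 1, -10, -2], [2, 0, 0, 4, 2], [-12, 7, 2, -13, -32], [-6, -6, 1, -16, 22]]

[[1, 0, 0, 2, 1], [0, 1, 0, 1, -4], [0, 0, 1, 2, 4], [0, 0, 0, 0, 0]]

R1 ← -1/6·R1
  [   1   0  -1/6  5/3  1/3 ]
  [   2   0     0    4    2 ]
  [ -12   7     2  -13  -32 ]
  [  -6  -6     1  -16   22 ]
R2 ← R2 − 2·R1
  [   1   0  -1/6  5/3  1/3 ]
  [   0   0   1/3  2/3  4/3 ]
  [ -12   7     2  -13  -32 ]
  [  -6  -6     1  -16   22 ]
R3 ← R3 + 12·R1
  [  1   0  -1/6  5/3  1/3 ]
  [  0   0   1/3  2/3  4/3 ]
  [  0   7     0    7  -28 ]
  [ -6  -6     1  -16   22 ]
R4 ← R4 + 6·R1
  [ 1   0  -1/6  5/3  1/3 ]
  [ 0   0   1/3  2/3  4/3 ]
  [ 0   7     0    7  -28 ]
  [ 0  -6     0   -6   24 ]
R2 ↔ R3
  [ 1   0  -1/6  5/3  1/3 ]
  [ 0   7     0    7  -28 ]
  [ 0   0   1/3  2/3  4/3 ]
  [ 0  -6     0   -6   24 ]
R2 ← 1/7·R2
  [ 1   0  -1/6  5/3  1/3 ]
  [ 0   1     0    1   -4 ]
  [ 0   0   1/3  2/3  4/3 ]
  [ 0  -6     0   -6   24 ]
R4 ← R4 + 6·R2
  [ 1  0  -1/6  5/3  1/3 ]
  [ 0  1     0    1   -4 ]
  [ 0  0   1/3  2/3  4/3 ]
  [ 0  0     0    0    0 ]
R3 ← 3·R3
  [ 1  0  -1/6  5/3  1/3 ]
  [ 0  1     0    1   -4 ]
  [ 0  0     1    2    4 ]
  [ 0  0     0    0    0 ]
R1 ← R1 + 1/6·R3
  [ 1  0  0  2   1 ]
  [ 0  1  0  1  -4 ]
  [ 0  0  1  2   4 ]
  [ 0  0  0  0   0 ]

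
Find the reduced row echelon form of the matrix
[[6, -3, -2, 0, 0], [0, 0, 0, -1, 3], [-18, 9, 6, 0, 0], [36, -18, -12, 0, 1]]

ρ1 := 1/6·ρ1
  [   1  -1/2  -1/3   0  0 ]
  [   0     0     0  -1  3 ]
  [ -18     9     6   0  0 ]
  [  36   -18   -12   0  1 ]
ρ3 := ρ3 + 18·ρ1
  [  1  -1/2  -1/3   0  0 ]
  [  0     0     0  -1  3 ]
  [  0     0     0   0  0 ]
  [ 36   -18   -12   0  1 ]
ρ4 := ρ4 − 36·ρ1
  [ 1  -1/2  -1/3   0  0 ]
  [ 0     0     0  -1  3 ]
  [ 0     0     0   0  0 ]
  [ 0     0     0   0  1 ]
ρ2 := -1·ρ2
  [ 1  -1/2  -1/3  0   0 ]
  [ 0     0     0  1  -3 ]
  [ 0     0     0  0   0 ]
  [ 0     0     0  0   1 ]
ρ3 <=> ρ4
  [ 1  -1/2  -1/3  0   0 ]
  [ 0     0     0  1  -3 ]
  [ 0     0     0  0   1 ]
  [ 0     0     0  0   0 ]
ρ2 := ρ2 + 3·ρ3
  [ 1  -1/2  -1/3  0  0 ]
  [ 0     0     0  1  0 ]
  [ 0     0     0  0  1 ]
  [ 0     0     0  0  0 ]

[[1, -1/2, -1/3, 0, 0], [0, 0, 0, 1, 0], [0, 0, 0, 0, 1], [0, 0, 0, 0, 0]]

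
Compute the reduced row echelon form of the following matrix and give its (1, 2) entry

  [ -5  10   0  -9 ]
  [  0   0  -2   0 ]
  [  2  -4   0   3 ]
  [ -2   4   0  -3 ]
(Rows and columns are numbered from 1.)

R1 -> -1/5·R1
  [  1  -2   0  9/5 ]
  [  0   0  -2    0 ]
  [  2  -4   0    3 ]
  [ -2   4   0   -3 ]
R3 -> R3 − 2·R1
  [  1  -2   0   9/5 ]
  [  0   0  -2     0 ]
  [  0   0   0  -3/5 ]
  [ -2   4   0    -3 ]
R4 -> R4 + 2·R1
  [ 1  -2   0   9/5 ]
  [ 0   0  -2     0 ]
  [ 0   0   0  -3/5 ]
  [ 0   0   0   3/5 ]
R2 -> -1/2·R2
  [ 1  -2  0   9/5 ]
  [ 0   0  1     0 ]
  [ 0   0  0  -3/5 ]
  [ 0   0  0   3/5 ]
R3 -> -5/3·R3
  [ 1  -2  0  9/5 ]
  [ 0   0  1    0 ]
  [ 0   0  0    1 ]
  [ 0   0  0  3/5 ]
R4 -> R4 − 3/5·R3
  [ 1  -2  0  9/5 ]
  [ 0   0  1    0 ]
  [ 0   0  0    1 ]
  [ 0   0  0    0 ]
R1 -> R1 − 9/5·R3
  [ 1  -2  0  0 ]
  [ 0   0  1  0 ]
  [ 0   0  0  1 ]
  [ 0   0  0  0 ]

-2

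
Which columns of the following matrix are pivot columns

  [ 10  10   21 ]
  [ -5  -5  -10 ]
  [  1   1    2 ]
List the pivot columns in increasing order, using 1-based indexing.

Multiply R1 by 1/10.
  [  1   1  21/10 ]
  [ -5  -5    -10 ]
  [  1   1      2 ]
Add 5 times R1 to R2.
  [ 1  1  21/10 ]
  [ 0  0    1/2 ]
  [ 1  1      2 ]
Subtract R1 from R3.
  [ 1  1  21/10 ]
  [ 0  0    1/2 ]
  [ 0  0  -1/10 ]
Multiply R2 by 2.
  [ 1  1  21/10 ]
  [ 0  0      1 ]
  [ 0  0  -1/10 ]
Add 1/10 times R2 to R3.
  [ 1  1  21/10 ]
  [ 0  0      1 ]
  [ 0  0      0 ]
Subtract 21/10 times R2 from R1.
  [ 1  1  0 ]
  [ 0  0  1 ]
  [ 0  0  0 ]
Pivot columns are the columns containing a leading 1.

1, 3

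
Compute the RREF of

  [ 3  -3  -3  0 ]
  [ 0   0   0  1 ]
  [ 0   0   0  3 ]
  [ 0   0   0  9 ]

[[1, -1, -1, 0], [0, 0, 0, 1], [0, 0, 0, 0], [0, 0, 0, 0]]

r1 → 1/3·r1
  [ 1  -1  -1  0 ]
  [ 0   0   0  1 ]
  [ 0   0   0  3 ]
  [ 0   0   0  9 ]
r3 → r3 − 3·r2
  [ 1  -1  -1  0 ]
  [ 0   0   0  1 ]
  [ 0   0   0  0 ]
  [ 0   0   0  9 ]
r4 → r4 − 9·r2
  [ 1  -1  -1  0 ]
  [ 0   0   0  1 ]
  [ 0   0   0  0 ]
  [ 0   0   0  0 ]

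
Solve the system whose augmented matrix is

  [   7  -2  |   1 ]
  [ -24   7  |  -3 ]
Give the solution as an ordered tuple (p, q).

Multiply R1 by 1/7.
  [   1  -2/7  |  1/7 ]
  [ -24     7  |   -3 ]
Add 24 times R1 to R2.
  [ 1  -2/7  |  1/7 ]
  [ 0   1/7  |  3/7 ]
Multiply R2 by 7.
  [ 1  -2/7  |  1/7 ]
  [ 0     1  |    3 ]
Add 2/7 times R2 to R1.
  [ 1  0  |  1 ]
  [ 0  1  |  3 ]
Reading off the last column: p = 1, q = 3.

(1, 3)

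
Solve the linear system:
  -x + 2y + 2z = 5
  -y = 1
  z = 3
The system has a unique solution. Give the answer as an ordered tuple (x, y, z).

Form the augmented matrix and row-reduce:
  [ -1   2  2  |  5 ]
  [  0  -1  0  |  1 ]
  [  0   0  1  |  3 ]
ρ1 -> -1·ρ1
  [ 1  -2  -2  |  -5 ]
  [ 0  -1   0  |   1 ]
  [ 0   0   1  |   3 ]
ρ2 -> -1·ρ2
  [ 1  -2  -2  |  -5 ]
  [ 0   1   0  |  -1 ]
  [ 0   0   1  |   3 ]
ρ1 -> ρ1 + 2·ρ3
  [ 1  -2  0  |   1 ]
  [ 0   1  0  |  -1 ]
  [ 0   0  1  |   3 ]
ρ1 -> ρ1 + 2·ρ2
  [ 1  0  0  |  -1 ]
  [ 0  1  0  |  -1 ]
  [ 0  0  1  |   3 ]
Reading off the last column: x = -1, y = -1, z = 3.

(-1, -1, 3)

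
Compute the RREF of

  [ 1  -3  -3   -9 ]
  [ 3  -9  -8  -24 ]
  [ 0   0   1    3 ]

Subtract 3 times R1 from R2.
  [ 1  -3  -3  -9 ]
  [ 0   0   1   3 ]
  [ 0   0   1   3 ]
Subtract R2 from R3.
  [ 1  -3  -3  -9 ]
  [ 0   0   1   3 ]
  [ 0   0   0   0 ]
Add 3 times R2 to R1.
  [ 1  -3  0  0 ]
  [ 0   0  1  3 ]
  [ 0   0  0  0 ]

[[1, -3, 0, 0], [0, 0, 1, 3], [0, 0, 0, 0]]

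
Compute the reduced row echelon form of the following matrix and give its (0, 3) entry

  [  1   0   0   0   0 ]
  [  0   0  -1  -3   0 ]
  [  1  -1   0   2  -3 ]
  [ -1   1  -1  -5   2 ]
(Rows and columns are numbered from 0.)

Subtract R1 from R3.
  [  1   0   0   0   0 ]
  [  0   0  -1  -3   0 ]
  [  0  -1   0   2  -3 ]
  [ -1   1  -1  -5   2 ]
Add R1 to R4.
  [ 1   0   0   0   0 ]
  [ 0   0  -1  -3   0 ]
  [ 0  -1   0   2  -3 ]
  [ 0   1  -1  -5   2 ]
Swap R2 and R3.
  [ 1   0   0   0   0 ]
  [ 0  -1   0   2  -3 ]
  [ 0   0  -1  -3   0 ]
  [ 0   1  -1  -5   2 ]
Multiply R2 by -1.
  [ 1  0   0   0  0 ]
  [ 0  1   0  -2  3 ]
  [ 0  0  -1  -3  0 ]
  [ 0  1  -1  -5  2 ]
Subtract R2 from R4.
  [ 1  0   0   0   0 ]
  [ 0  1   0  -2   3 ]
  [ 0  0  -1  -3   0 ]
  [ 0  0  -1  -3  -1 ]
Multiply R3 by -1.
  [ 1  0   0   0   0 ]
  [ 0  1   0  -2   3 ]
  [ 0  0   1   3   0 ]
  [ 0  0  -1  -3  -1 ]
Add R3 to R4.
  [ 1  0  0   0   0 ]
  [ 0  1  0  -2   3 ]
  [ 0  0  1   3   0 ]
  [ 0  0  0   0  -1 ]
Multiply R4 by -1.
  [ 1  0  0   0  0 ]
  [ 0  1  0  -2  3 ]
  [ 0  0  1   3  0 ]
  [ 0  0  0   0  1 ]
Subtract 3 times R4 from R2.
  [ 1  0  0   0  0 ]
  [ 0  1  0  -2  0 ]
  [ 0  0  1   3  0 ]
  [ 0  0  0   0  1 ]

0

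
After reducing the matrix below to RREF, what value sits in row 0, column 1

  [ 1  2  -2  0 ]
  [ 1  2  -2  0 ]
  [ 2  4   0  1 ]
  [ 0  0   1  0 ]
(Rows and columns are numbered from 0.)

2

r2 ← r2 − r1
  [ 1  2  -2  0 ]
  [ 0  0   0  0 ]
  [ 2  4   0  1 ]
  [ 0  0   1  0 ]
r3 ← r3 − 2·r1
  [ 1  2  -2  0 ]
  [ 0  0   0  0 ]
  [ 0  0   4  1 ]
  [ 0  0   1  0 ]
r2 ↔ r3
  [ 1  2  -2  0 ]
  [ 0  0   4  1 ]
  [ 0  0   0  0 ]
  [ 0  0   1  0 ]
r2 ← 1/4·r2
  [ 1  2  -2    0 ]
  [ 0  0   1  1/4 ]
  [ 0  0   0    0 ]
  [ 0  0   1    0 ]
r4 ← r4 − r2
  [ 1  2  -2     0 ]
  [ 0  0   1   1/4 ]
  [ 0  0   0     0 ]
  [ 0  0   0  -1/4 ]
r3 ↔ r4
  [ 1  2  -2     0 ]
  [ 0  0   1   1/4 ]
  [ 0  0   0  -1/4 ]
  [ 0  0   0     0 ]
r3 ← -4·r3
  [ 1  2  -2    0 ]
  [ 0  0   1  1/4 ]
  [ 0  0   0    1 ]
  [ 0  0   0    0 ]
r2 ← r2 − 1/4·r3
  [ 1  2  -2  0 ]
  [ 0  0   1  0 ]
  [ 0  0   0  1 ]
  [ 0  0   0  0 ]
r1 ← r1 + 2·r2
  [ 1  2  0  0 ]
  [ 0  0  1  0 ]
  [ 0  0  0  1 ]
  [ 0  0  0  0 ]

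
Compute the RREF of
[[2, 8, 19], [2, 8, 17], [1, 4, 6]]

R1 -> 1/2·R1
  [ 1  4  19/2 ]
  [ 2  8    17 ]
  [ 1  4     6 ]
R2 -> R2 − 2·R1
  [ 1  4  19/2 ]
  [ 0  0    -2 ]
  [ 1  4     6 ]
R3 -> R3 − R1
  [ 1  4  19/2 ]
  [ 0  0    -2 ]
  [ 0  0  -7/2 ]
R2 -> -1/2·R2
  [ 1  4  19/2 ]
  [ 0  0     1 ]
  [ 0  0  -7/2 ]
R3 -> R3 + 7/2·R2
  [ 1  4  19/2 ]
  [ 0  0     1 ]
  [ 0  0     0 ]
R1 -> R1 − 19/2·R2
  [ 1  4  0 ]
  [ 0  0  1 ]
  [ 0  0  0 ]

[[1, 4, 0], [0, 0, 1], [0, 0, 0]]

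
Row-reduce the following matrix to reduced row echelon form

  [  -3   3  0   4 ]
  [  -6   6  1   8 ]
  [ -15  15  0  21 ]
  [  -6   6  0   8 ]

[[1, -1, 0, 0], [0, 0, 1, 0], [0, 0, 0, 1], [0, 0, 0, 0]]

ρ1 → -1/3·ρ1
  [   1  -1  0  -4/3 ]
  [  -6   6  1     8 ]
  [ -15  15  0    21 ]
  [  -6   6  0     8 ]
ρ2 → ρ2 + 6·ρ1
  [   1  -1  0  -4/3 ]
  [   0   0  1     0 ]
  [ -15  15  0    21 ]
  [  -6   6  0     8 ]
ρ3 → ρ3 + 15·ρ1
  [  1  -1  0  -4/3 ]
  [  0   0  1     0 ]
  [  0   0  0     1 ]
  [ -6   6  0     8 ]
ρ4 → ρ4 + 6·ρ1
  [ 1  -1  0  -4/3 ]
  [ 0   0  1     0 ]
  [ 0   0  0     1 ]
  [ 0   0  0     0 ]
ρ1 → ρ1 + 4/3·ρ3
  [ 1  -1  0  0 ]
  [ 0   0  1  0 ]
  [ 0   0  0  1 ]
  [ 0   0  0  0 ]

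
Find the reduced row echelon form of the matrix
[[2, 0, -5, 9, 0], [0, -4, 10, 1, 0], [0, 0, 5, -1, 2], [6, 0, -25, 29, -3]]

[[1, 0, 0, 4, 0], [0, 1, 0, -3/4, 0], [0, 0, 1, -1/5, 0], [0, 0, 0, 0, 1]]

ρ1 → 1/2·ρ1
  [ 1   0  -5/2  9/2   0 ]
  [ 0  -4    10    1   0 ]
  [ 0   0     5   -1   2 ]
  [ 6   0   -25   29  -3 ]
ρ4 → ρ4 − 6·ρ1
  [ 1   0  -5/2  9/2   0 ]
  [ 0  -4    10    1   0 ]
  [ 0   0     5   -1   2 ]
  [ 0   0   -10    2  -3 ]
ρ2 → -1/4·ρ2
  [ 1  0  -5/2   9/2   0 ]
  [ 0  1  -5/2  -1/4   0 ]
  [ 0  0     5    -1   2 ]
  [ 0  0   -10     2  -3 ]
ρ3 → 1/5·ρ3
  [ 1  0  -5/2   9/2    0 ]
  [ 0  1  -5/2  -1/4    0 ]
  [ 0  0     1  -1/5  2/5 ]
  [ 0  0   -10     2   -3 ]
ρ4 → ρ4 + 10·ρ3
  [ 1  0  -5/2   9/2    0 ]
  [ 0  1  -5/2  -1/4    0 ]
  [ 0  0     1  -1/5  2/5 ]
  [ 0  0     0     0    1 ]
ρ3 → ρ3 − 2/5·ρ4
  [ 1  0  -5/2   9/2  0 ]
  [ 0  1  -5/2  -1/4  0 ]
  [ 0  0     1  -1/5  0 ]
  [ 0  0     0     0  1 ]
ρ2 → ρ2 + 5/2·ρ3
  [ 1  0  -5/2   9/2  0 ]
  [ 0  1     0  -3/4  0 ]
  [ 0  0     1  -1/5  0 ]
  [ 0  0     0     0  1 ]
ρ1 → ρ1 + 5/2·ρ3
  [ 1  0  0     4  0 ]
  [ 0  1  0  -3/4  0 ]
  [ 0  0  1  -1/5  0 ]
  [ 0  0  0     0  1 ]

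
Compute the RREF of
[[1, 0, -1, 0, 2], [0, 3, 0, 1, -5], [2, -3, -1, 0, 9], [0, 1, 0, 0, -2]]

Subtract 2 times R1 from R3.
  [ 1   0  -1  0   2 ]
  [ 0   3   0  1  -5 ]
  [ 0  -3   1  0   5 ]
  [ 0   1   0  0  -2 ]
Multiply R2 by 1/3.
  [ 1   0  -1    0     2 ]
  [ 0   1   0  1/3  -5/3 ]
  [ 0  -3   1    0     5 ]
  [ 0   1   0    0    -2 ]
Add 3 times R2 to R3.
  [ 1  0  -1    0     2 ]
  [ 0  1   0  1/3  -5/3 ]
  [ 0  0   1    1     0 ]
  [ 0  1   0    0    -2 ]
Subtract R2 from R4.
  [ 1  0  -1     0     2 ]
  [ 0  1   0   1/3  -5/3 ]
  [ 0  0   1     1     0 ]
  [ 0  0   0  -1/3  -1/3 ]
Multiply R4 by -3.
  [ 1  0  -1    0     2 ]
  [ 0  1   0  1/3  -5/3 ]
  [ 0  0   1    1     0 ]
  [ 0  0   0    1     1 ]
Subtract R4 from R3.
  [ 1  0  -1    0     2 ]
  [ 0  1   0  1/3  -5/3 ]
  [ 0  0   1    0    -1 ]
  [ 0  0   0    1     1 ]
Subtract 1/3 times R4 from R2.
  [ 1  0  -1  0   2 ]
  [ 0  1   0  0  -2 ]
  [ 0  0   1  0  -1 ]
  [ 0  0   0  1   1 ]
Add R3 to R1.
  [ 1  0  0  0   1 ]
  [ 0  1  0  0  -2 ]
  [ 0  0  1  0  -1 ]
  [ 0  0  0  1   1 ]

[[1, 0, 0, 0, 1], [0, 1, 0, 0, -2], [0, 0, 1, 0, -1], [0, 0, 0, 1, 1]]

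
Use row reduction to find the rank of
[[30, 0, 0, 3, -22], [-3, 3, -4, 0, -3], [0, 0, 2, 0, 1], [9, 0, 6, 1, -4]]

rank = 4

R1 := 1/30·R1
  [  1  0   0  1/10  -11/15 ]
  [ -3  3  -4     0      -3 ]
  [  0  0   2     0       1 ]
  [  9  0   6     1      -4 ]
R2 := R2 + 3·R1
  [ 1  0   0  1/10  -11/15 ]
  [ 0  3  -4  3/10   -26/5 ]
  [ 0  0   2     0       1 ]
  [ 9  0   6     1      -4 ]
R4 := R4 − 9·R1
  [ 1  0   0  1/10  -11/15 ]
  [ 0  3  -4  3/10   -26/5 ]
  [ 0  0   2     0       1 ]
  [ 0  0   6  1/10    13/5 ]
R2 := 1/3·R2
  [ 1  0     0  1/10  -11/15 ]
  [ 0  1  -4/3  1/10  -26/15 ]
  [ 0  0     2     0       1 ]
  [ 0  0     6  1/10    13/5 ]
R3 := 1/2·R3
  [ 1  0     0  1/10  -11/15 ]
  [ 0  1  -4/3  1/10  -26/15 ]
  [ 0  0     1     0     1/2 ]
  [ 0  0     6  1/10    13/5 ]
R4 := R4 − 6·R3
  [ 1  0     0  1/10  -11/15 ]
  [ 0  1  -4/3  1/10  -26/15 ]
  [ 0  0     1     0     1/2 ]
  [ 0  0     0  1/10    -2/5 ]
R4 := 10·R4
  [ 1  0     0  1/10  -11/15 ]
  [ 0  1  -4/3  1/10  -26/15 ]
  [ 0  0     1     0     1/2 ]
  [ 0  0     0     1      -4 ]
R2 := R2 − 1/10·R4
  [ 1  0     0  1/10  -11/15 ]
  [ 0  1  -4/3     0    -4/3 ]
  [ 0  0     1     0     1/2 ]
  [ 0  0     0     1      -4 ]
R1 := R1 − 1/10·R4
  [ 1  0     0  0  -1/3 ]
  [ 0  1  -4/3  0  -4/3 ]
  [ 0  0     1  0   1/2 ]
  [ 0  0     0  1    -4 ]
R2 := R2 + 4/3·R3
  [ 1  0  0  0  -1/3 ]
  [ 0  1  0  0  -2/3 ]
  [ 0  0  1  0   1/2 ]
  [ 0  0  0  1    -4 ]
The reduced form has 4 nonzero rows.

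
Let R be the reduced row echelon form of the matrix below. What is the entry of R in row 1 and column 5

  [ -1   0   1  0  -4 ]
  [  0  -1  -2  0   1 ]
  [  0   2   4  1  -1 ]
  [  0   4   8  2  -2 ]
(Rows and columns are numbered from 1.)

Multiply R1 by -1.
  [ 1   0  -1  0   4 ]
  [ 0  -1  -2  0   1 ]
  [ 0   2   4  1  -1 ]
  [ 0   4   8  2  -2 ]
Multiply R2 by -1.
  [ 1  0  -1  0   4 ]
  [ 0  1   2  0  -1 ]
  [ 0  2   4  1  -1 ]
  [ 0  4   8  2  -2 ]
Subtract 2 times R2 from R3.
  [ 1  0  -1  0   4 ]
  [ 0  1   2  0  -1 ]
  [ 0  0   0  1   1 ]
  [ 0  4   8  2  -2 ]
Subtract 4 times R2 from R4.
  [ 1  0  -1  0   4 ]
  [ 0  1   2  0  -1 ]
  [ 0  0   0  1   1 ]
  [ 0  0   0  2   2 ]
Subtract 2 times R3 from R4.
  [ 1  0  -1  0   4 ]
  [ 0  1   2  0  -1 ]
  [ 0  0   0  1   1 ]
  [ 0  0   0  0   0 ]

4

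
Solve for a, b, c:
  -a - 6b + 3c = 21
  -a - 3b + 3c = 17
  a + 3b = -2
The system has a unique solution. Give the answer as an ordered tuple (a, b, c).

Form the augmented matrix and row-reduce:
  [ -1  -6  3  |  21 ]
  [ -1  -3  3  |  17 ]
  [  1   3  0  |  -2 ]
R1 := -1·R1
R2 := R2 + R1
R3 := R3 − R1
R2 := 1/3·R2
R3 := R3 + 3·R2
R3 := 1/3·R3
R1 := R1 + 3·R3
R1 := R1 − 6·R2
Reading off the last column: a = 2, b = -4/3, c = 5.

(2, -4/3, 5)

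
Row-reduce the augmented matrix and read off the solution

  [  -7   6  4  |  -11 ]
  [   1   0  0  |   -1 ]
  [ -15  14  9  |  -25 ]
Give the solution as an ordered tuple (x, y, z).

(-1, 1, -6)

R1 → -1/7·R1
  [   1  -6/7  -4/7  |  11/7 ]
  [   1     0     0  |    -1 ]
  [ -15    14     9  |   -25 ]
R2 → R2 − R1
  [   1  -6/7  -4/7  |   11/7 ]
  [   0   6/7   4/7  |  -18/7 ]
  [ -15    14     9  |    -25 ]
R3 → R3 + 15·R1
  [ 1  -6/7  -4/7  |   11/7 ]
  [ 0   6/7   4/7  |  -18/7 ]
  [ 0   8/7   3/7  |  -10/7 ]
R2 → 7/6·R2
  [ 1  -6/7  -4/7  |   11/7 ]
  [ 0     1   2/3  |     -3 ]
  [ 0   8/7   3/7  |  -10/7 ]
R3 → R3 − 8/7·R2
  [ 1  -6/7  -4/7  |  11/7 ]
  [ 0     1   2/3  |    -3 ]
  [ 0     0  -1/3  |     2 ]
R3 → -3·R3
  [ 1  -6/7  -4/7  |  11/7 ]
  [ 0     1   2/3  |    -3 ]
  [ 0     0     1  |    -6 ]
R2 → R2 − 2/3·R3
  [ 1  -6/7  -4/7  |  11/7 ]
  [ 0     1     0  |     1 ]
  [ 0     0     1  |    -6 ]
R1 → R1 + 4/7·R3
  [ 1  -6/7  0  |  -13/7 ]
  [ 0     1  0  |      1 ]
  [ 0     0  1  |     -6 ]
R1 → R1 + 6/7·R2
  [ 1  0  0  |  -1 ]
  [ 0  1  0  |   1 ]
  [ 0  0  1  |  -6 ]
Reading off the last column: x = -1, y = 1, z = -6.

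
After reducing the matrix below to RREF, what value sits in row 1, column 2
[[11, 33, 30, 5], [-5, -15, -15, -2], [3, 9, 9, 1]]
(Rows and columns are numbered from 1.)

3

R1 -> 1/11·R1
  [  1    3  30/11  5/11 ]
  [ -5  -15    -15    -2 ]
  [  3    9      9     1 ]
R2 -> R2 + 5·R1
  [ 1  3   30/11  5/11 ]
  [ 0  0  -15/11  3/11 ]
  [ 3  9       9     1 ]
R3 -> R3 − 3·R1
  [ 1  3   30/11   5/11 ]
  [ 0  0  -15/11   3/11 ]
  [ 0  0    9/11  -4/11 ]
R2 -> -11/15·R2
  [ 1  3  30/11   5/11 ]
  [ 0  0      1   -1/5 ]
  [ 0  0   9/11  -4/11 ]
R3 -> R3 − 9/11·R2
  [ 1  3  30/11  5/11 ]
  [ 0  0      1  -1/5 ]
  [ 0  0      0  -1/5 ]
R3 -> -5·R3
  [ 1  3  30/11  5/11 ]
  [ 0  0      1  -1/5 ]
  [ 0  0      0     1 ]
R2 -> R2 + 1/5·R3
  [ 1  3  30/11  5/11 ]
  [ 0  0      1     0 ]
  [ 0  0      0     1 ]
R1 -> R1 − 5/11·R3
  [ 1  3  30/11  0 ]
  [ 0  0      1  0 ]
  [ 0  0      0  1 ]
R1 -> R1 − 30/11·R2
  [ 1  3  0  0 ]
  [ 0  0  1  0 ]
  [ 0  0  0  1 ]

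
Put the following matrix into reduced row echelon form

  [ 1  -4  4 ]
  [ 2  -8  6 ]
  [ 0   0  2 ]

R2 → R2 − 2·R1
  [ 1  -4   4 ]
  [ 0   0  -2 ]
  [ 0   0   2 ]
R2 → -1/2·R2
  [ 1  -4  4 ]
  [ 0   0  1 ]
  [ 0   0  2 ]
R3 → R3 − 2·R2
  [ 1  -4  4 ]
  [ 0   0  1 ]
  [ 0   0  0 ]
R1 → R1 − 4·R2
  [ 1  -4  0 ]
  [ 0   0  1 ]
  [ 0   0  0 ]

[[1, -4, 0], [0, 0, 1], [0, 0, 0]]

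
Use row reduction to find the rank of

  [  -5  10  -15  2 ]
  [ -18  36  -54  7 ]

rank = 2

r1 -> -1/5·r1
  [   1  -2    3  -2/5 ]
  [ -18  36  -54     7 ]
r2 -> r2 + 18·r1
  [ 1  -2  3  -2/5 ]
  [ 0   0  0  -1/5 ]
r2 -> -5·r2
  [ 1  -2  3  -2/5 ]
  [ 0   0  0     1 ]
r1 -> r1 + 2/5·r2
  [ 1  -2  3  0 ]
  [ 0   0  0  1 ]
The reduced form has 2 nonzero rows.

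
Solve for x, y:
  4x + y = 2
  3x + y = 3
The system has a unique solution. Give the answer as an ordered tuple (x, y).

Form the augmented matrix and row-reduce:
  [ 4  1  |  2 ]
  [ 3  1  |  3 ]
ρ1 := 1/4·ρ1
  [ 1  1/4  |  1/2 ]
  [ 3    1  |    3 ]
ρ2 := ρ2 − 3·ρ1
  [ 1  1/4  |  1/2 ]
  [ 0  1/4  |  3/2 ]
ρ2 := 4·ρ2
  [ 1  1/4  |  1/2 ]
  [ 0    1  |    6 ]
ρ1 := ρ1 − 1/4·ρ2
  [ 1  0  |  -1 ]
  [ 0  1  |   6 ]
Reading off the last column: x = -1, y = 6.

(-1, 6)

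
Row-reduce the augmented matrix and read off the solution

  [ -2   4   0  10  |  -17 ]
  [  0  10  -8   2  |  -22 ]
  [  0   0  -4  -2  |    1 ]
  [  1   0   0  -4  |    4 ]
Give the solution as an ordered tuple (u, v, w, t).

r1 -> -1/2·r1
  [ 1  -2   0  -5  |  17/2 ]
  [ 0  10  -8   2  |   -22 ]
  [ 0   0  -4  -2  |     1 ]
  [ 1   0   0  -4  |     4 ]
r4 -> r4 − r1
  [ 1  -2   0  -5  |  17/2 ]
  [ 0  10  -8   2  |   -22 ]
  [ 0   0  -4  -2  |     1 ]
  [ 0   2   0   1  |  -9/2 ]
r2 -> 1/10·r2
  [ 1  -2     0   -5  |   17/2 ]
  [ 0   1  -4/5  1/5  |  -11/5 ]
  [ 0   0    -4   -2  |      1 ]
  [ 0   2     0    1  |   -9/2 ]
r4 -> r4 − 2·r2
  [ 1  -2     0   -5  |   17/2 ]
  [ 0   1  -4/5  1/5  |  -11/5 ]
  [ 0   0    -4   -2  |      1 ]
  [ 0   0   8/5  3/5  |  -1/10 ]
r3 -> -1/4·r3
  [ 1  -2     0   -5  |   17/2 ]
  [ 0   1  -4/5  1/5  |  -11/5 ]
  [ 0   0     1  1/2  |   -1/4 ]
  [ 0   0   8/5  3/5  |  -1/10 ]
r4 -> r4 − 8/5·r3
  [ 1  -2     0    -5  |   17/2 ]
  [ 0   1  -4/5   1/5  |  -11/5 ]
  [ 0   0     1   1/2  |   -1/4 ]
  [ 0   0     0  -1/5  |   3/10 ]
r4 -> -5·r4
  [ 1  -2     0   -5  |   17/2 ]
  [ 0   1  -4/5  1/5  |  -11/5 ]
  [ 0   0     1  1/2  |   -1/4 ]
  [ 0   0     0    1  |   -3/2 ]
r3 -> r3 − 1/2·r4
  [ 1  -2     0   -5  |   17/2 ]
  [ 0   1  -4/5  1/5  |  -11/5 ]
  [ 0   0     1    0  |    1/2 ]
  [ 0   0     0    1  |   -3/2 ]
r2 -> r2 − 1/5·r4
  [ 1  -2     0  -5  |    17/2 ]
  [ 0   1  -4/5   0  |  -19/10 ]
  [ 0   0     1   0  |     1/2 ]
  [ 0   0     0   1  |    -3/2 ]
r1 -> r1 + 5·r4
  [ 1  -2     0  0  |       1 ]
  [ 0   1  -4/5  0  |  -19/10 ]
  [ 0   0     1  0  |     1/2 ]
  [ 0   0     0  1  |    -3/2 ]
r2 -> r2 + 4/5·r3
  [ 1  -2  0  0  |     1 ]
  [ 0   1  0  0  |  -3/2 ]
  [ 0   0  1  0  |   1/2 ]
  [ 0   0  0  1  |  -3/2 ]
r1 -> r1 + 2·r2
  [ 1  0  0  0  |    -2 ]
  [ 0  1  0  0  |  -3/2 ]
  [ 0  0  1  0  |   1/2 ]
  [ 0  0  0  1  |  -3/2 ]
Reading off the last column: u = -2, v = -3/2, w = 1/2, t = -3/2.

(-2, -3/2, 1/2, -3/2)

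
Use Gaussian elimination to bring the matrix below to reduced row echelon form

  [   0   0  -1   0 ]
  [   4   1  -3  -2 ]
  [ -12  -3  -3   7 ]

Swap r1 and r2.
  [   4   1  -3  -2 ]
  [   0   0  -1   0 ]
  [ -12  -3  -3   7 ]
Multiply r1 by 1/4.
  [   1  1/4  -3/4  -1/2 ]
  [   0    0    -1     0 ]
  [ -12   -3    -3     7 ]
Add 12 times r1 to r3.
  [ 1  1/4  -3/4  -1/2 ]
  [ 0    0    -1     0 ]
  [ 0    0   -12     1 ]
Multiply r2 by -1.
  [ 1  1/4  -3/4  -1/2 ]
  [ 0    0     1     0 ]
  [ 0    0   -12     1 ]
Add 12 times r2 to r3.
  [ 1  1/4  -3/4  -1/2 ]
  [ 0    0     1     0 ]
  [ 0    0     0     1 ]
Add 1/2 times r3 to r1.
  [ 1  1/4  -3/4  0 ]
  [ 0    0     1  0 ]
  [ 0    0     0  1 ]
Add 3/4 times r2 to r1.
  [ 1  1/4  0  0 ]
  [ 0    0  1  0 ]
  [ 0    0  0  1 ]

[[1, 1/4, 0, 0], [0, 0, 1, 0], [0, 0, 0, 1]]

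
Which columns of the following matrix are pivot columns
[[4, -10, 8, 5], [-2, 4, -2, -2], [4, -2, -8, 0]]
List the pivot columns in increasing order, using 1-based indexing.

R1 -> 1/4·R1
  [  1  -5/2   2  5/4 ]
  [ -2     4  -2   -2 ]
  [  4    -2  -8    0 ]
R2 -> R2 + 2·R1
  [ 1  -5/2   2  5/4 ]
  [ 0    -1   2  1/2 ]
  [ 4    -2  -8    0 ]
R3 -> R3 − 4·R1
  [ 1  -5/2    2  5/4 ]
  [ 0    -1    2  1/2 ]
  [ 0     8  -16   -5 ]
R2 -> -1·R2
  [ 1  -5/2    2   5/4 ]
  [ 0     1   -2  -1/2 ]
  [ 0     8  -16    -5 ]
R3 -> R3 − 8·R2
  [ 1  -5/2   2   5/4 ]
  [ 0     1  -2  -1/2 ]
  [ 0     0   0    -1 ]
R3 -> -1·R3
  [ 1  -5/2   2   5/4 ]
  [ 0     1  -2  -1/2 ]
  [ 0     0   0     1 ]
R2 -> R2 + 1/2·R3
  [ 1  -5/2   2  5/4 ]
  [ 0     1  -2    0 ]
  [ 0     0   0    1 ]
R1 -> R1 − 5/4·R3
  [ 1  -5/2   2  0 ]
  [ 0     1  -2  0 ]
  [ 0     0   0  1 ]
R1 -> R1 + 5/2·R2
  [ 1  0  -3  0 ]
  [ 0  1  -2  0 ]
  [ 0  0   0  1 ]
Pivot columns are the columns containing a leading 1.

1, 2, 4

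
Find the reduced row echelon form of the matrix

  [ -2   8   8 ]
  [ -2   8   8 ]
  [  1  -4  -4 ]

[[1, -4, -4], [0, 0, 0], [0, 0, 0]]

Multiply ρ1 by -1/2.
Add 2 times ρ1 to ρ2.
Subtract ρ1 from ρ3.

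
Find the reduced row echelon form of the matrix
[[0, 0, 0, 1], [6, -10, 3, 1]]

r1 <=> r2
  [ 6  -10  3  1 ]
  [ 0    0  0  1 ]
r1 → 1/6·r1
  [ 1  -5/3  1/2  1/6 ]
  [ 0     0    0    1 ]
r1 → r1 − 1/6·r2
  [ 1  -5/3  1/2  0 ]
  [ 0     0    0  1 ]

[[1, -5/3, 1/2, 0], [0, 0, 0, 1]]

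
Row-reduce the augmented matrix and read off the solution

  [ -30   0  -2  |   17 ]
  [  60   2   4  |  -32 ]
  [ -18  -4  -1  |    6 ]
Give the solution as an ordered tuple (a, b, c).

R1 ← -1/30·R1
  [   1   0  1/15  |  -17/30 ]
  [  60   2     4  |     -32 ]
  [ -18  -4    -1  |       6 ]
R2 ← R2 − 60·R1
  [   1   0  1/15  |  -17/30 ]
  [   0   2     0  |       2 ]
  [ -18  -4    -1  |       6 ]
R3 ← R3 + 18·R1
  [ 1   0  1/15  |  -17/30 ]
  [ 0   2     0  |       2 ]
  [ 0  -4   1/5  |   -21/5 ]
R2 ← 1/2·R2
  [ 1   0  1/15  |  -17/30 ]
  [ 0   1     0  |       1 ]
  [ 0  -4   1/5  |   -21/5 ]
R3 ← R3 + 4·R2
  [ 1  0  1/15  |  -17/30 ]
  [ 0  1     0  |       1 ]
  [ 0  0   1/5  |    -1/5 ]
R3 ← 5·R3
  [ 1  0  1/15  |  -17/30 ]
  [ 0  1     0  |       1 ]
  [ 0  0     1  |      -1 ]
R1 ← R1 − 1/15·R3
  [ 1  0  0  |  -1/2 ]
  [ 0  1  0  |     1 ]
  [ 0  0  1  |    -1 ]
Reading off the last column: a = -1/2, b = 1, c = -1.

(-1/2, 1, -1)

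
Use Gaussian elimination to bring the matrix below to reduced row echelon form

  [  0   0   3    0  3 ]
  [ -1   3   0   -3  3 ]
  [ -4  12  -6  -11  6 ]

R1 <=> R2
  [ -1   3   0   -3  3 ]
  [  0   0   3    0  3 ]
  [ -4  12  -6  -11  6 ]
R1 ← -1·R1
  [  1  -3   0    3  -3 ]
  [  0   0   3    0   3 ]
  [ -4  12  -6  -11   6 ]
R3 ← R3 + 4·R1
  [ 1  -3   0  3  -3 ]
  [ 0   0   3  0   3 ]
  [ 0   0  -6  1  -6 ]
R2 ← 1/3·R2
  [ 1  -3   0  3  -3 ]
  [ 0   0   1  0   1 ]
  [ 0   0  -6  1  -6 ]
R3 ← R3 + 6·R2
  [ 1  -3  0  3  -3 ]
  [ 0   0  1  0   1 ]
  [ 0   0  0  1   0 ]
R1 ← R1 − 3·R3
  [ 1  -3  0  0  -3 ]
  [ 0   0  1  0   1 ]
  [ 0   0  0  1   0 ]

[[1, -3, 0, 0, -3], [0, 0, 1, 0, 1], [0, 0, 0, 1, 0]]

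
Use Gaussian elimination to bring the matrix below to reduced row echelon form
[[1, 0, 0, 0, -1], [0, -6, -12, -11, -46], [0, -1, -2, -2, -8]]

[[1, 0, 0, 0, -1], [0, 1, 2, 0, 4], [0, 0, 0, 1, 2]]

ρ2 := -1/6·ρ2
  [ 1   0   0     0    -1 ]
  [ 0   1   2  11/6  23/3 ]
  [ 0  -1  -2    -2    -8 ]
ρ3 := ρ3 + ρ2
  [ 1  0  0     0    -1 ]
  [ 0  1  2  11/6  23/3 ]
  [ 0  0  0  -1/6  -1/3 ]
ρ3 := -6·ρ3
  [ 1  0  0     0    -1 ]
  [ 0  1  2  11/6  23/3 ]
  [ 0  0  0     1     2 ]
ρ2 := ρ2 − 11/6·ρ3
  [ 1  0  0  0  -1 ]
  [ 0  1  2  0   4 ]
  [ 0  0  0  1   2 ]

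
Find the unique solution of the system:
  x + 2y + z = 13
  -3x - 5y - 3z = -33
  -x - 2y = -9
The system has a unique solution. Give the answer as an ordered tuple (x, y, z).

Form the augmented matrix and row-reduce:
  [  1   2   1  |   13 ]
  [ -3  -5  -3  |  -33 ]
  [ -1  -2   0  |   -9 ]
ρ2 -> ρ2 + 3·ρ1
  [  1   2  1  |  13 ]
  [  0   1  0  |   6 ]
  [ -1  -2  0  |  -9 ]
ρ3 -> ρ3 + ρ1
  [ 1  2  1  |  13 ]
  [ 0  1  0  |   6 ]
  [ 0  0  1  |   4 ]
ρ1 -> ρ1 − ρ3
  [ 1  2  0  |  9 ]
  [ 0  1  0  |  6 ]
  [ 0  0  1  |  4 ]
ρ1 -> ρ1 − 2·ρ2
  [ 1  0  0  |  -3 ]
  [ 0  1  0  |   6 ]
  [ 0  0  1  |   4 ]
Reading off the last column: x = -3, y = 6, z = 4.

(-3, 6, 4)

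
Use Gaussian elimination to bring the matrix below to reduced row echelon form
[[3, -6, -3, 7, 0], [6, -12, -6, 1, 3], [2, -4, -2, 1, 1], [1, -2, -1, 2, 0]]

R1 -> 1/3·R1
  [ 1   -2  -1  7/3  0 ]
  [ 6  -12  -6    1  3 ]
  [ 2   -4  -2    1  1 ]
  [ 1   -2  -1    2  0 ]
R2 -> R2 − 6·R1
  [ 1  -2  -1  7/3  0 ]
  [ 0   0   0  -13  3 ]
  [ 2  -4  -2    1  1 ]
  [ 1  -2  -1    2  0 ]
R3 -> R3 − 2·R1
  [ 1  -2  -1    7/3  0 ]
  [ 0   0   0    -13  3 ]
  [ 0   0   0  -11/3  1 ]
  [ 1  -2  -1      2  0 ]
R4 -> R4 − R1
  [ 1  -2  -1    7/3  0 ]
  [ 0   0   0    -13  3 ]
  [ 0   0   0  -11/3  1 ]
  [ 0   0   0   -1/3  0 ]
R2 -> -1/13·R2
  [ 1  -2  -1    7/3      0 ]
  [ 0   0   0      1  -3/13 ]
  [ 0   0   0  -11/3      1 ]
  [ 0   0   0   -1/3      0 ]
R3 -> R3 + 11/3·R2
  [ 1  -2  -1   7/3      0 ]
  [ 0   0   0     1  -3/13 ]
  [ 0   0   0     0   2/13 ]
  [ 0   0   0  -1/3      0 ]
R4 -> R4 + 1/3·R2
  [ 1  -2  -1  7/3      0 ]
  [ 0   0   0    1  -3/13 ]
  [ 0   0   0    0   2/13 ]
  [ 0   0   0    0  -1/13 ]
R3 -> 13/2·R3
  [ 1  -2  -1  7/3      0 ]
  [ 0   0   0    1  -3/13 ]
  [ 0   0   0    0      1 ]
  [ 0   0   0    0  -1/13 ]
R4 -> R4 + 1/13·R3
  [ 1  -2  -1  7/3      0 ]
  [ 0   0   0    1  -3/13 ]
  [ 0   0   0    0      1 ]
  [ 0   0   0    0      0 ]
R2 -> R2 + 3/13·R3
  [ 1  -2  -1  7/3  0 ]
  [ 0   0   0    1  0 ]
  [ 0   0   0    0  1 ]
  [ 0   0   0    0  0 ]
R1 -> R1 − 7/3·R2
  [ 1  -2  -1  0  0 ]
  [ 0   0   0  1  0 ]
  [ 0   0   0  0  1 ]
  [ 0   0   0  0  0 ]

[[1, -2, -1, 0, 0], [0, 0, 0, 1, 0], [0, 0, 0, 0, 1], [0, 0, 0, 0, 0]]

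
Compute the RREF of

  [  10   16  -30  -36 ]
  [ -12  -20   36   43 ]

R1 -> 1/10·R1
  [   1  8/5  -3  -18/5 ]
  [ -12  -20  36     43 ]
R2 -> R2 + 12·R1
  [ 1   8/5  -3  -18/5 ]
  [ 0  -4/5   0   -1/5 ]
R2 -> -5/4·R2
  [ 1  8/5  -3  -18/5 ]
  [ 0    1   0    1/4 ]
R1 -> R1 − 8/5·R2
  [ 1  0  -3   -4 ]
  [ 0  1   0  1/4 ]

[[1, 0, -3, -4], [0, 1, 0, 1/4]]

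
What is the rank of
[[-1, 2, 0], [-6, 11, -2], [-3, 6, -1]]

rank = 3

r1 ← -1·r1
  [  1  -2   0 ]
  [ -6  11  -2 ]
  [ -3   6  -1 ]
r2 ← r2 + 6·r1
  [  1  -2   0 ]
  [  0  -1  -2 ]
  [ -3   6  -1 ]
r3 ← r3 + 3·r1
  [ 1  -2   0 ]
  [ 0  -1  -2 ]
  [ 0   0  -1 ]
r2 ← -1·r2
  [ 1  -2   0 ]
  [ 0   1   2 ]
  [ 0   0  -1 ]
r3 ← -1·r3
  [ 1  -2  0 ]
  [ 0   1  2 ]
  [ 0   0  1 ]
r2 ← r2 − 2·r3
  [ 1  -2  0 ]
  [ 0   1  0 ]
  [ 0   0  1 ]
r1 ← r1 + 2·r2
  [ 1  0  0 ]
  [ 0  1  0 ]
  [ 0  0  1 ]
The reduced form has 3 nonzero rows.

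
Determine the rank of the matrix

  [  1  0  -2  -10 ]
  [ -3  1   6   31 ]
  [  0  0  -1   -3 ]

rank = 3

Add 3 times R1 to R2.
  [ 1  0  -2  -10 ]
  [ 0  1   0    1 ]
  [ 0  0  -1   -3 ]
Multiply R3 by -1.
  [ 1  0  -2  -10 ]
  [ 0  1   0    1 ]
  [ 0  0   1    3 ]
Add 2 times R3 to R1.
  [ 1  0  0  -4 ]
  [ 0  1  0   1 ]
  [ 0  0  1   3 ]
The reduced form has 3 nonzero rows.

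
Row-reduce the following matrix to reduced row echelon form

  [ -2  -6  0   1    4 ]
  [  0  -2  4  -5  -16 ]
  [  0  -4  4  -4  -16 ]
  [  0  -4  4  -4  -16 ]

ρ1 ← -1/2·ρ1
  [ 1   3  0  -1/2   -2 ]
  [ 0  -2  4    -5  -16 ]
  [ 0  -4  4    -4  -16 ]
  [ 0  -4  4    -4  -16 ]
ρ2 ← -1/2·ρ2
  [ 1   3   0  -1/2   -2 ]
  [ 0   1  -2   5/2    8 ]
  [ 0  -4   4    -4  -16 ]
  [ 0  -4   4    -4  -16 ]
ρ3 ← ρ3 + 4·ρ2
  [ 1   3   0  -1/2   -2 ]
  [ 0   1  -2   5/2    8 ]
  [ 0   0  -4     6   16 ]
  [ 0  -4   4    -4  -16 ]
ρ4 ← ρ4 + 4·ρ2
  [ 1  3   0  -1/2  -2 ]
  [ 0  1  -2   5/2   8 ]
  [ 0  0  -4     6  16 ]
  [ 0  0  -4     6  16 ]
ρ3 ← -1/4·ρ3
  [ 1  3   0  -1/2  -2 ]
  [ 0  1  -2   5/2   8 ]
  [ 0  0   1  -3/2  -4 ]
  [ 0  0  -4     6  16 ]
ρ4 ← ρ4 + 4·ρ3
  [ 1  3   0  -1/2  -2 ]
  [ 0  1  -2   5/2   8 ]
  [ 0  0   1  -3/2  -4 ]
  [ 0  0   0     0   0 ]
ρ2 ← ρ2 + 2·ρ3
  [ 1  3  0  -1/2  -2 ]
  [ 0  1  0  -1/2   0 ]
  [ 0  0  1  -3/2  -4 ]
  [ 0  0  0     0   0 ]
ρ1 ← ρ1 − 3·ρ2
  [ 1  0  0     1  -2 ]
  [ 0  1  0  -1/2   0 ]
  [ 0  0  1  -3/2  -4 ]
  [ 0  0  0     0   0 ]

[[1, 0, 0, 1, -2], [0, 1, 0, -1/2, 0], [0, 0, 1, -3/2, -4], [0, 0, 0, 0, 0]]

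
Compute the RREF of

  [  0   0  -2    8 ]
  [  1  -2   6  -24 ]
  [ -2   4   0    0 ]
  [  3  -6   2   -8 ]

ρ1 <=> ρ2
  [  1  -2   6  -24 ]
  [  0   0  -2    8 ]
  [ -2   4   0    0 ]
  [  3  -6   2   -8 ]
ρ3 -> ρ3 + 2·ρ1
  [ 1  -2   6  -24 ]
  [ 0   0  -2    8 ]
  [ 0   0  12  -48 ]
  [ 3  -6   2   -8 ]
ρ4 -> ρ4 − 3·ρ1
  [ 1  -2    6  -24 ]
  [ 0   0   -2    8 ]
  [ 0   0   12  -48 ]
  [ 0   0  -16   64 ]
ρ2 -> -1/2·ρ2
  [ 1  -2    6  -24 ]
  [ 0   0    1   -4 ]
  [ 0   0   12  -48 ]
  [ 0   0  -16   64 ]
ρ3 -> ρ3 − 12·ρ2
  [ 1  -2    6  -24 ]
  [ 0   0    1   -4 ]
  [ 0   0    0    0 ]
  [ 0   0  -16   64 ]
ρ4 -> ρ4 + 16·ρ2
  [ 1  -2  6  -24 ]
  [ 0   0  1   -4 ]
  [ 0   0  0    0 ]
  [ 0   0  0    0 ]
ρ1 -> ρ1 − 6·ρ2
  [ 1  -2  0   0 ]
  [ 0   0  1  -4 ]
  [ 0   0  0   0 ]
  [ 0   0  0   0 ]

[[1, -2, 0, 0], [0, 0, 1, -4], [0, 0, 0, 0], [0, 0, 0, 0]]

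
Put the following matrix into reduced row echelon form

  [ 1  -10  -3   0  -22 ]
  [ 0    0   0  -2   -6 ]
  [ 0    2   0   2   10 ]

ρ2 <-> ρ3
  [ 1  -10  -3   0  -22 ]
  [ 0    2   0   2   10 ]
  [ 0    0   0  -2   -6 ]
ρ2 ← 1/2·ρ2
  [ 1  -10  -3   0  -22 ]
  [ 0    1   0   1    5 ]
  [ 0    0   0  -2   -6 ]
ρ3 ← -1/2·ρ3
  [ 1  -10  -3  0  -22 ]
  [ 0    1   0  1    5 ]
  [ 0    0   0  1    3 ]
ρ2 ← ρ2 − ρ3
  [ 1  -10  -3  0  -22 ]
  [ 0    1   0  0    2 ]
  [ 0    0   0  1    3 ]
ρ1 ← ρ1 + 10·ρ2
  [ 1  0  -3  0  -2 ]
  [ 0  1   0  0   2 ]
  [ 0  0   0  1   3 ]

[[1, 0, -3, 0, -2], [0, 1, 0, 0, 2], [0, 0, 0, 1, 3]]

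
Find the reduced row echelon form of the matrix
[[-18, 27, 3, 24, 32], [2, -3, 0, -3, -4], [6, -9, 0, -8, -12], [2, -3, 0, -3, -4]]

R1 -> -1/18·R1
R2 -> R2 − 2·R1
R3 -> R3 − 6·R1
R4 -> R4 − 2·R1
R2 -> 3·R2
R3 -> R3 − R2
R4 -> R4 − 1/3·R2
R2 -> R2 + R3
R1 -> R1 + 4/3·R3
R1 -> R1 + 1/6·R2

[[1, -3/2, 0, 0, -2], [0, 0, 1, 0, -4/3], [0, 0, 0, 1, 0], [0, 0, 0, 0, 0]]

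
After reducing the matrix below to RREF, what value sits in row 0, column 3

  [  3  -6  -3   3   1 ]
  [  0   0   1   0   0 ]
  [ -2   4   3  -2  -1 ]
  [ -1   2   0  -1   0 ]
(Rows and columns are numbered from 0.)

Multiply R1 by 1/3.
  [  1  -2  -1   1  1/3 ]
  [  0   0   1   0    0 ]
  [ -2   4   3  -2   -1 ]
  [ -1   2   0  -1    0 ]
Add 2 times R1 to R3.
  [  1  -2  -1   1   1/3 ]
  [  0   0   1   0     0 ]
  [  0   0   1   0  -1/3 ]
  [ -1   2   0  -1     0 ]
Add R1 to R4.
  [ 1  -2  -1  1   1/3 ]
  [ 0   0   1  0     0 ]
  [ 0   0   1  0  -1/3 ]
  [ 0   0  -1  0   1/3 ]
Subtract R2 from R3.
  [ 1  -2  -1  1   1/3 ]
  [ 0   0   1  0     0 ]
  [ 0   0   0  0  -1/3 ]
  [ 0   0  -1  0   1/3 ]
Add R2 to R4.
  [ 1  -2  -1  1   1/3 ]
  [ 0   0   1  0     0 ]
  [ 0   0   0  0  -1/3 ]
  [ 0   0   0  0   1/3 ]
Multiply R3 by -3.
  [ 1  -2  -1  1  1/3 ]
  [ 0   0   1  0    0 ]
  [ 0   0   0  0    1 ]
  [ 0   0   0  0  1/3 ]
Subtract 1/3 times R3 from R4.
  [ 1  -2  -1  1  1/3 ]
  [ 0   0   1  0    0 ]
  [ 0   0   0  0    1 ]
  [ 0   0   0  0    0 ]
Subtract 1/3 times R3 from R1.
  [ 1  -2  -1  1  0 ]
  [ 0   0   1  0  0 ]
  [ 0   0   0  0  1 ]
  [ 0   0   0  0  0 ]
Add R2 to R1.
  [ 1  -2  0  1  0 ]
  [ 0   0  1  0  0 ]
  [ 0   0  0  0  1 ]
  [ 0   0  0  0  0 ]

1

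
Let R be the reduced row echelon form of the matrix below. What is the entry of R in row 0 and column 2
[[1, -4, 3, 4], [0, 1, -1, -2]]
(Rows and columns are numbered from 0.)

-1

ρ1 -> ρ1 + 4·ρ2
  [ 1  0  -1  -4 ]
  [ 0  1  -1  -2 ]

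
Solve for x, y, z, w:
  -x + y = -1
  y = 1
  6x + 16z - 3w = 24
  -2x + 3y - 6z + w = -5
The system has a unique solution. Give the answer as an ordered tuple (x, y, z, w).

Form the augmented matrix and row-reduce:
  [ -1  1   0   0  |  -1 ]
  [  0  1   0   0  |   1 ]
  [  6  0  16  -3  |  24 ]
  [ -2  3  -6   1  |  -5 ]
Multiply R1 by -1.
  [  1  -1   0   0  |   1 ]
  [  0   1   0   0  |   1 ]
  [  6   0  16  -3  |  24 ]
  [ -2   3  -6   1  |  -5 ]
Subtract 6 times R1 from R3.
  [  1  -1   0   0  |   1 ]
  [  0   1   0   0  |   1 ]
  [  0   6  16  -3  |  18 ]
  [ -2   3  -6   1  |  -5 ]
Add 2 times R1 to R4.
  [ 1  -1   0   0  |   1 ]
  [ 0   1   0   0  |   1 ]
  [ 0   6  16  -3  |  18 ]
  [ 0   1  -6   1  |  -3 ]
Subtract 6 times R2 from R3.
  [ 1  -1   0   0  |   1 ]
  [ 0   1   0   0  |   1 ]
  [ 0   0  16  -3  |  12 ]
  [ 0   1  -6   1  |  -3 ]
Subtract R2 from R4.
  [ 1  -1   0   0  |   1 ]
  [ 0   1   0   0  |   1 ]
  [ 0   0  16  -3  |  12 ]
  [ 0   0  -6   1  |  -4 ]
Multiply R3 by 1/16.
  [ 1  -1   0      0  |    1 ]
  [ 0   1   0      0  |    1 ]
  [ 0   0   1  -3/16  |  3/4 ]
  [ 0   0  -6      1  |   -4 ]
Add 6 times R3 to R4.
  [ 1  -1  0      0  |    1 ]
  [ 0   1  0      0  |    1 ]
  [ 0   0  1  -3/16  |  3/4 ]
  [ 0   0  0   -1/8  |  1/2 ]
Multiply R4 by -8.
  [ 1  -1  0      0  |    1 ]
  [ 0   1  0      0  |    1 ]
  [ 0   0  1  -3/16  |  3/4 ]
  [ 0   0  0      1  |   -4 ]
Add 3/16 times R4 to R3.
  [ 1  -1  0  0  |   1 ]
  [ 0   1  0  0  |   1 ]
  [ 0   0  1  0  |   0 ]
  [ 0   0  0  1  |  -4 ]
Add R2 to R1.
  [ 1  0  0  0  |   2 ]
  [ 0  1  0  0  |   1 ]
  [ 0  0  1  0  |   0 ]
  [ 0  0  0  1  |  -4 ]
Reading off the last column: x = 2, y = 1, z = 0, w = -4.

(2, 1, 0, -4)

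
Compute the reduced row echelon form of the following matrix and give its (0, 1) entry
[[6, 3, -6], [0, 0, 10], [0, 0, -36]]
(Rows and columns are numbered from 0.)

1/2

R1 := 1/6·R1
  [ 1  1/2   -1 ]
  [ 0    0   10 ]
  [ 0    0  -36 ]
R2 := 1/10·R2
  [ 1  1/2   -1 ]
  [ 0    0    1 ]
  [ 0    0  -36 ]
R3 := R3 + 36·R2
  [ 1  1/2  -1 ]
  [ 0    0   1 ]
  [ 0    0   0 ]
R1 := R1 + R2
  [ 1  1/2  0 ]
  [ 0    0  1 ]
  [ 0    0  0 ]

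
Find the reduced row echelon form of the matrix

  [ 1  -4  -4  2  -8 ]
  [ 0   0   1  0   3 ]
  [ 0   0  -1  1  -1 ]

ρ3 ← ρ3 + ρ2
  [ 1  -4  -4  2  -8 ]
  [ 0   0   1  0   3 ]
  [ 0   0   0  1   2 ]
ρ1 ← ρ1 − 2·ρ3
  [ 1  -4  -4  0  -12 ]
  [ 0   0   1  0    3 ]
  [ 0   0   0  1    2 ]
ρ1 ← ρ1 + 4·ρ2
  [ 1  -4  0  0  0 ]
  [ 0   0  1  0  3 ]
  [ 0   0  0  1  2 ]

[[1, -4, 0, 0, 0], [0, 0, 1, 0, 3], [0, 0, 0, 1, 2]]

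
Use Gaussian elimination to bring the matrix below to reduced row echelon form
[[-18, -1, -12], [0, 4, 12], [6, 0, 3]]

[[1, 0, 1/2], [0, 1, 3], [0, 0, 0]]

R1 ← -1/18·R1
R3 ← R3 − 6·R1
R2 ← 1/4·R2
R3 ← R3 + 1/3·R2
R1 ← R1 − 1/18·R2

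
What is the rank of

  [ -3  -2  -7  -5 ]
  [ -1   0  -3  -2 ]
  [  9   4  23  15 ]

R1 ← -1/3·R1
  [  1  2/3  7/3  5/3 ]
  [ -1    0   -3   -2 ]
  [  9    4   23   15 ]
R2 ← R2 + R1
  [ 1  2/3   7/3   5/3 ]
  [ 0  2/3  -2/3  -1/3 ]
  [ 9    4    23    15 ]
R3 ← R3 − 9·R1
  [ 1  2/3   7/3   5/3 ]
  [ 0  2/3  -2/3  -1/3 ]
  [ 0   -2     2     0 ]
R2 ← 3/2·R2
  [ 1  2/3  7/3   5/3 ]
  [ 0    1   -1  -1/2 ]
  [ 0   -2    2     0 ]
R3 ← R3 + 2·R2
  [ 1  2/3  7/3   5/3 ]
  [ 0    1   -1  -1/2 ]
  [ 0    0    0    -1 ]
R3 ← -1·R3
  [ 1  2/3  7/3   5/3 ]
  [ 0    1   -1  -1/2 ]
  [ 0    0    0     1 ]
R2 ← R2 + 1/2·R3
  [ 1  2/3  7/3  5/3 ]
  [ 0    1   -1    0 ]
  [ 0    0    0    1 ]
R1 ← R1 − 5/3·R3
  [ 1  2/3  7/3  0 ]
  [ 0    1   -1  0 ]
  [ 0    0    0  1 ]
R1 ← R1 − 2/3·R2
  [ 1  0   3  0 ]
  [ 0  1  -1  0 ]
  [ 0  0   0  1 ]
The reduced form has 3 nonzero rows.

rank = 3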